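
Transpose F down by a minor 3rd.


minor 3rd: 3 letter names, 3 semitones
Letter: F - 2 → D
Pitch: F - 3 semitones, spelled as a D → D
= D


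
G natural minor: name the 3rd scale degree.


Reasoning:
Natural minor scale pattern: W-H-W-W-H-W-W (2-1-2-2-1-2-2 semitones)
Starting from G:
  G + 2 semitones → A
  A + 1 semitone → Bb
  Bb + 2 semitones → C
  C + 2 semitones → D
  D + 1 semitone → Eb
  Eb + 2 semitones → F
  F + 2 semitones → G
Scale: G A Bb C D Eb F
Degree 3 = Bb


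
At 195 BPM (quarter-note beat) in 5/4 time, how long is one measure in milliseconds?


Working:
Quarter-note beat duration = 60000 / 195 ms
Beats per measure (5/4) = 5
One measure = 5 × 60000 / 195 = 300000 / 195 ms
= 1538.5 ms


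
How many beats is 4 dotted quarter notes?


Solution.
Base quarter note = 1 beat
Dot 1 adds half the previous value: +1/2
One dotted quarter = 1 + 1/2 = 3/2
4 of them = 4 × 3/2 = 6
= 6 beats


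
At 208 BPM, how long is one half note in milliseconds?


One quarter-note beat = 60000 / BPM = 60000 / 208 ms
Half note = 2 × quarter note
Duration = 2 × 60000 / 208 = 120000 / 208
= 576.9 ms


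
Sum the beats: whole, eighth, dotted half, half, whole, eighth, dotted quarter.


Solution.
Beat values:
  whole = 4 beats
  eighth = 0.5 beats
  dotted half = 3 beats
  half = 2 beats
  whole = 4 beats
  eighth = 0.5 beats
  dotted quarter = 1.5 beats
Sum = 4 + 0.5 + 3 + 2 + 4 + 0.5 + 1.5
= 15.5 beats


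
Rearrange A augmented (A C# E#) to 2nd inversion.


Reasoning:
Root position: A C# E#
2nd inversion: move root and 3rd up an octave
Bass note: E#
Notes (bottom to top) = E# A C#


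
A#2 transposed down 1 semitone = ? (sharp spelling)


A#2: chromatic position 10 in octave 2 → absolute = 2×12 + 10 = 34
Transpose down 1: 34 - 1 = 33
33 = 2×12 + 9 → A in octave 2
Result = A2


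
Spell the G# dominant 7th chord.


Reasoning:
Dominant 7th chord = root + major 3rd + perfect 5th + minor 7th
Seventh chords stack in thirds, so the letter names are G-B-D-F
Root: G#
Major 3rd above G#: B#
Perfect 5th above G#: D#
Minor 7th above G#: F#
Chord = G# B# D# F#


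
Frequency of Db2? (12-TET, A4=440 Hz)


Reasoning:
f = 440 × 2^(n/12) where n = semitones from A4
Db2: -32 semitones from A4
f = 440 × 2^(-32/12)
f = 69.30 Hz


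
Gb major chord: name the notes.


Step by step:
Major triad = root + major 3rd (4 semitones) + perfect 5th (7 semitones)
A triad on Gb stacks thirds, so the chord tones use letter names G-B-D
Root: Gb
Major 3rd above Gb: Bb
Perfect 5th above Gb: Db
Chord = Gb Bb Db


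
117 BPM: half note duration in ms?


Reasoning:
One quarter-note beat = 60000 / BPM = 60000 / 117 ms
Half note = 2 × quarter note
Duration = 2 × 60000 / 117 = 120000 / 117
= 1025.6 ms


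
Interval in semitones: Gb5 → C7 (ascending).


Absolute semitone position = octave×12 + chromatic position
Gb5: 5×12 + 6 = 66
C7: 7×12 + 0 = 84
Difference = 84 - 66 = 18
= 18 semitones


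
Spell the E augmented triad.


Step by step:
Augmented triad = root + major 3rd (4 semitones) + augmented 5th (8 semitones)
A triad on E stacks thirds, so the chord tones use letter names E-G-B
Root: E
Major 3rd above E: G#
Augmented 5th above E: B#
Chord = E G# B#


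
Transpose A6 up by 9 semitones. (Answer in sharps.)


Reasoning:
A6: chromatic position 9 in octave 6 → absolute = 6×12 + 9 = 81
Transpose up 9: 81 + 9 = 90
90 = 7×12 + 6 → F# in octave 7
Result = F#7


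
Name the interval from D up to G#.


Step by step:
Letter names: D → G spans 4 letter names → a 4th
Semitones: D → G# = 6 half-steps
A 4th of 6 semitones is an augmented 4th
= augmented 4th


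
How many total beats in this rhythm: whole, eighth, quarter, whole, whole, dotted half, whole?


Solution.
Beat values:
  whole = 4 beats
  eighth = 0.5 beats
  quarter = 1 beat
  whole = 4 beats
  whole = 4 beats
  dotted half = 3 beats
  whole = 4 beats
Sum = 4 + 0.5 + 1 + 4 + 4 + 3 + 4
= 20.5 beats


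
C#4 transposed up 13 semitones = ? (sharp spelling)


Working:
C#4: chromatic position 1 in octave 4 → absolute = 4×12 + 1 = 49
Transpose up 13: 49 + 13 = 62
62 = 5×12 + 2 → D in octave 5
Result = D5


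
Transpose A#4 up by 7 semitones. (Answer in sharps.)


Let's work it out.
A#4: chromatic position 10 in octave 4 → absolute = 4×12 + 10 = 58
Transpose up 7: 58 + 7 = 65
65 = 5×12 + 5 → F in octave 5
Result = F5


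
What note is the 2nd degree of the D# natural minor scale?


Let's work it out.
Natural minor scale pattern: W-H-W-W-H-W-W (2-1-2-2-1-2-2 semitones)
Starting from D#:
  D# + 2 semitones → E#
  E# + 1 semitone → F#
  F# + 2 semitones → G#
  G# + 2 semitones → A#
  A# + 1 semitone → B
  B + 2 semitones → C#
  C# + 2 semitones → D#
Scale: D# E# F# G# A# B C#
Degree 2 = E#


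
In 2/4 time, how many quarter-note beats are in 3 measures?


Working:
Time signature 2/4: the bottom number 4 means the quarter note gets one count
The top number 2 means 2 quarter-note beats per measure
Total = 2 × 3 measures
= 6 quarter-note beats


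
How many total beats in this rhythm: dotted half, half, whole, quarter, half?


Beat values:
  dotted half = 3 beats
  half = 2 beats
  whole = 4 beats
  quarter = 1 beat
  half = 2 beats
Sum = 3 + 2 + 4 + 1 + 2
= 12 beats


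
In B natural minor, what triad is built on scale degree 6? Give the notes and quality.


Solution.
B natural minor scale: B C# D E F# G A
Diatonic triad on degree 6 stacks scale notes 6, 1, 3: G B D
G→B = 4 semitones; G→D = 7 semitones → major triad
= G B D (major)


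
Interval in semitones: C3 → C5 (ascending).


Absolute semitone position = octave×12 + chromatic position
C3: 3×12 + 0 = 36
C5: 5×12 + 0 = 60
Difference = 60 - 36 = 24
= 24 semitones


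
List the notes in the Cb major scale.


Major scale pattern: W-W-H-W-W-W-H (2-2-1-2-2-2-1 semitones)
Starting from Cb:
  Cb + 2 semitones → Db
  Db + 2 semitones → Eb
  Eb + 1 semitone → Fb
  Fb + 2 semitones → Gb
  Gb + 2 semitones → Ab
  Ab + 2 semitones → Bb
  Bb + 1 semitone → Cb
Scale = Cb Db Eb Fb Gb Ab Bb


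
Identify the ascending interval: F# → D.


Let's work it out.
Letter names: F → D spans 6 letter names → a 6th
Semitones: F# → D = 8 half-steps
A 6th of 8 semitones is a minor 6th
= minor 6th


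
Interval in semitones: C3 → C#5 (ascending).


Step by step:
Absolute semitone position = octave×12 + chromatic position
C3: 3×12 + 0 = 36
C#5: 5×12 + 1 = 61
Difference = 61 - 36 = 25
= 25 semitones


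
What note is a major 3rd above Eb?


Let's work it out.
A 3rd spans 3 letter names, so from E we land on G
A major 3rd = 4 semitones above Eb
Spell G at that pitch: G
= G


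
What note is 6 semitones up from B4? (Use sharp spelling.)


B4: chromatic position 11 in octave 4 → absolute = 4×12 + 11 = 59
Transpose up 6: 59 + 6 = 65
65 = 5×12 + 5 → F in octave 5
Result = F5


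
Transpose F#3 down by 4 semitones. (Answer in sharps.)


Let's work it out.
F#3: chromatic position 6 in octave 3 → absolute = 3×12 + 6 = 42
Transpose down 4: 42 - 4 = 38
38 = 3×12 + 2 → D in octave 3
Result = D3


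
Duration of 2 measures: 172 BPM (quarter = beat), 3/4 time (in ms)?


Quarter-note beat duration = 60000 / 172 ms
Beats per measure (3/4) = 3
One measure = 3 × 60000 / 172 = 180000 / 172 ms
2 measures = 2 × 180000 / 172 = 360000 / 172
= 2093.0 ms


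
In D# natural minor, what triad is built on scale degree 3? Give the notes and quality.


Step by step:
D# natural minor scale: D# E# F# G# A# B C#
Diatonic triad on degree 3 stacks scale notes 3, 5, 7: F# A# C#
F#→A# = 4 semitones; F#→C# = 7 semitones → major triad
= F# A# C# (major)


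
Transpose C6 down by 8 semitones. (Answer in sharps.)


Working:
C6: chromatic position 0 in octave 6 → absolute = 6×12 + 0 = 72
Transpose down 8: 72 - 8 = 64
64 = 5×12 + 4 → E in octave 5
Result = E5


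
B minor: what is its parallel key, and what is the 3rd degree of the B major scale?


Working:
Parallel keys share the same tonic but differ in mode
B minor → parallel is B major
B major scale: B C# D# E F# G# A#
= B major; 3rd degree = D#


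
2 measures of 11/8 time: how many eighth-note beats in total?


Working:
Time signature 11/8: the bottom number 8 means the eighth note gets one count
The top number 11 means 11 eighth-note beats per measure
Total = 11 × 2 measures
= 22 eighth-note beats


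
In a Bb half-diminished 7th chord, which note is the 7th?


Working:
Half-diminished 7th chord = root + minor 3rd + diminished 5th + minor 7th
Seventh chords stack in thirds, so the letter names are B-D-F-A
Root: Bb
Minor 3rd above Bb: Db
Diminished 5th above Bb: Fb
Minor 7th above Bb: Ab
The 7th = Ab


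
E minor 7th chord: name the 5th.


Minor 7th chord = root + minor 3rd + perfect 5th + minor 7th
Seventh chords stack in thirds, so the letter names are E-G-B-D
Root: E
Minor 3rd above E: G
Perfect 5th above E: B
Minor 7th above E: D
The 5th = B


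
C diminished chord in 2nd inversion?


Step by step:
Root position: C Eb Gb
2nd inversion: move root and 3rd up an octave
Bass note: Gb
Notes (bottom to top) = Gb C Eb


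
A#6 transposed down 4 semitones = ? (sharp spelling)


A#6: chromatic position 10 in octave 6 → absolute = 6×12 + 10 = 82
Transpose down 4: 82 - 4 = 78
78 = 6×12 + 6 → F# in octave 6
Result = F#6


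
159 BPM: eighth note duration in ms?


Working:
One quarter-note beat = 60000 / BPM = 60000 / 159 ms
Eighth note = 1/2 × quarter note
Duration = 1/2 × 60000 / 159 = 30000 / 159
= 188.7 ms


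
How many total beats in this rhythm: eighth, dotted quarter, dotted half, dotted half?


Beat values:
  eighth = 0.5 beats
  dotted quarter = 1.5 beats
  dotted half = 3 beats
  dotted half = 3 beats
Sum = 0.5 + 1.5 + 3 + 3
= 8 beats


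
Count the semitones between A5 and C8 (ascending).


Solution.
Absolute semitone position = octave×12 + chromatic position
A5: 5×12 + 9 = 69
C8: 8×12 + 0 = 96
Difference = 96 - 69 = 27
= 27 semitones


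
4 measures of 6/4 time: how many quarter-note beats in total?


Time signature 6/4: the bottom number 4 means the quarter note gets one count
The top number 6 means 6 quarter-note beats per measure
Total = 6 × 4 measures
= 24 quarter-note beats


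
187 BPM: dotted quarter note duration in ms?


One quarter-note beat = 60000 / BPM = 60000 / 187 ms
Dotted quarter note = 3/2 × quarter note
Duration = 3/2 × 60000 / 187 = 90000 / 187
= 481.3 ms


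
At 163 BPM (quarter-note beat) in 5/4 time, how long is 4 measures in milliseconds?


Solution.
Quarter-note beat duration = 60000 / 163 ms
Beats per measure (5/4) = 5
One measure = 5 × 60000 / 163 = 300000 / 163 ms
4 measures = 4 × 300000 / 163 = 1200000 / 163
= 7362.0 ms


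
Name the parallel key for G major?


Working:
Parallel keys share the same tonic but differ in mode
G major → parallel is G minor
= G minor


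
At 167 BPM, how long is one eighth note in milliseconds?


One quarter-note beat = 60000 / BPM = 60000 / 167 ms
Eighth note = 1/2 × quarter note
Duration = 1/2 × 60000 / 167 = 30000 / 167
= 179.6 ms


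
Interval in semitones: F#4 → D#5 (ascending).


Reasoning:
Absolute semitone position = octave×12 + chromatic position
F#4: 4×12 + 6 = 54
D#5: 5×12 + 3 = 63
Difference = 63 - 54 = 9
= 9 semitones


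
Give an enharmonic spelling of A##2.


Reasoning:
Enharmonic notes sound the same pitch but are spelled with different letter names
A## and B name the same pitch class
= B2


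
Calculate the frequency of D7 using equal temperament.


f = 440 × 2^(n/12) where n = semitones from A4
D7: 29 semitones from A4
f = 440 × 2^(29/12)
f = 2349.32 Hz


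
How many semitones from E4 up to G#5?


Step by step:
Absolute semitone position = octave×12 + chromatic position
E4: 4×12 + 4 = 52
G#5: 5×12 + 8 = 68
Difference = 68 - 52 = 16
= 16 semitones


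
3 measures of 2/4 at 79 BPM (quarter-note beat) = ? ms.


Step by step:
Quarter-note beat duration = 60000 / 79 ms
Beats per measure (2/4) = 2
One measure = 2 × 60000 / 79 = 120000 / 79 ms
3 measures = 3 × 120000 / 79 = 360000 / 79
= 4557.0 ms


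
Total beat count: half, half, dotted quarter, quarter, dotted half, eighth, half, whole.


Beat values:
  half = 2 beats
  half = 2 beats
  dotted quarter = 1.5 beats
  quarter = 1 beat
  dotted half = 3 beats
  eighth = 0.5 beats
  half = 2 beats
  whole = 4 beats
Sum = 2 + 2 + 1.5 + 1 + 3 + 0.5 + 2 + 4
= 16 beats


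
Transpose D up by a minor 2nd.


minor 2nd: 2 letter names, 1 semitones
Letter: D + 1 → E
Pitch: D + 1 semitones, spelled as an E → Eb
= Eb


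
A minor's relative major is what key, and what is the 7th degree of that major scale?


The relative major shares the key signature and is a minor 3rd above the minor tonic
A minor 3rd above A is C
→ relative major of A minor is C major
C major scale: C D E F G A B
= C major; 7th degree = B


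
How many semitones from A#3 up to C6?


Absolute semitone position = octave×12 + chromatic position
A#3: 3×12 + 10 = 46
C6: 6×12 + 0 = 72
Difference = 72 - 46 = 26
= 26 semitones


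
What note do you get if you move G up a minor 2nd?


Solution.
minor 2nd: 2 letter names, 1 semitones
Letter: G + 1 → A
Pitch: G + 1 semitones, spelled as an A → Ab
= Ab


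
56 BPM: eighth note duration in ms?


One quarter-note beat = 60000 / BPM = 60000 / 56 ms
Eighth note = 1/2 × quarter note
Duration = 1/2 × 60000 / 56 = 30000 / 56
= 535.7 ms


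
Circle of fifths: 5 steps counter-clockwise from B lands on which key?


Let's work it out.
Each counter-clockwise step moves down a perfect 5th (= up a perfect 4th)
From B: B → E → A → D → G → C
= C


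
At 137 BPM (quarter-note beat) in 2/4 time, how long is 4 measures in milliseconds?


Solution.
Quarter-note beat duration = 60000 / 137 ms
Beats per measure (2/4) = 2
One measure = 2 × 60000 / 137 = 120000 / 137 ms
4 measures = 4 × 120000 / 137 = 480000 / 137
= 3503.6 ms


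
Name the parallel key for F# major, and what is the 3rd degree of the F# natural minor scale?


Step by step:
Parallel keys share the same tonic but differ in mode
F# major → parallel is F# minor
F# natural minor scale: F# G# A B C# D E
= F# minor; 3rd degree = A


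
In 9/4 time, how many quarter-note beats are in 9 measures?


Reasoning:
Time signature 9/4: the bottom number 4 means the quarter note gets one count
The top number 9 means 9 quarter-note beats per measure
Total = 9 × 9 measures
= 81 quarter-note beats


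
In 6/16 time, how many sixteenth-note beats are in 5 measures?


Time signature 6/16: the bottom number 16 means the sixteenth note gets one count
The top number 6 means 6 sixteenth-note beats per measure
Total = 6 × 5 measures
= 30 sixteenth-note beats


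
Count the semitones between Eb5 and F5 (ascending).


Absolute semitone position = octave×12 + chromatic position
Eb5: 5×12 + 3 = 63
F5: 5×12 + 5 = 65
Difference = 65 - 63 = 2
= 2 semitones


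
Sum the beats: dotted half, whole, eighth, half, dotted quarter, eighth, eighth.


Beat values:
  dotted half = 3 beats
  whole = 4 beats
  eighth = 0.5 beats
  half = 2 beats
  dotted quarter = 1.5 beats
  eighth = 0.5 beats
  eighth = 0.5 beats
Sum = 3 + 4 + 0.5 + 2 + 1.5 + 0.5 + 0.5
= 12 beats


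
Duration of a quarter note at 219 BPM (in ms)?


Reasoning:
One quarter-note beat = 60000 / BPM = 60000 / 219 ms
Duration = 60000 / 219
= 274.0 ms


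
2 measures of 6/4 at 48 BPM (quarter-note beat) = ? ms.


Step by step:
Quarter-note beat duration = 60000 / 48 ms
Beats per measure (6/4) = 6
One measure = 6 × 60000 / 48 = 360000 / 48 ms
2 measures = 2 × 360000 / 48 = 720000 / 48
= 15000.0 ms


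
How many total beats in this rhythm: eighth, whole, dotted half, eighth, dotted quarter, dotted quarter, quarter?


Let's work it out.
Beat values:
  eighth = 0.5 beats
  whole = 4 beats
  dotted half = 3 beats
  eighth = 0.5 beats
  dotted quarter = 1.5 beats
  dotted quarter = 1.5 beats
  quarter = 1 beat
Sum = 0.5 + 4 + 3 + 0.5 + 1.5 + 1.5 + 1
= 12 beats


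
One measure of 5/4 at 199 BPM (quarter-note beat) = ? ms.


Quarter-note beat duration = 60000 / 199 ms
Beats per measure (5/4) = 5
One measure = 5 × 60000 / 199 = 300000 / 199 ms
= 1507.5 ms


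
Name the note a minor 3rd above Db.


A 3rd spans 3 letter names, so from D we land on F
A minor 3rd = 3 semitones above Db
Spell F at that pitch: Fb
= Fb


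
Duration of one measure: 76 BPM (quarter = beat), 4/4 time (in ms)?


Working:
Quarter-note beat duration = 60000 / 76 ms
Beats per measure (4/4) = 4
One measure = 4 × 60000 / 76 = 240000 / 76 ms
= 3157.9 ms


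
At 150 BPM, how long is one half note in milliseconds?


Solution.
One quarter-note beat = 60000 / BPM = 60000 / 150 ms
Half note = 2 × quarter note
Duration = 2 × 60000 / 150 = 120000 / 150
= 800.0 ms


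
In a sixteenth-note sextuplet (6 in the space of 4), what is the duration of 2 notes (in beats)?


Reasoning:
Sextuplet: 6 notes occupy the space of 4 sixteenth notes
Space = 4 × 1/4 = 1 beat
Each sextuplet note = 1 / 6 = 1/6 beats
2 notes = 2 × 1/6 = 1/3
= 1/3 beats


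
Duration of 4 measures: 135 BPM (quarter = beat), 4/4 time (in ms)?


Reasoning:
Quarter-note beat duration = 60000 / 135 ms
Beats per measure (4/4) = 4
One measure = 4 × 60000 / 135 = 240000 / 135 ms
4 measures = 4 × 240000 / 135 = 960000 / 135
= 7111.1 ms


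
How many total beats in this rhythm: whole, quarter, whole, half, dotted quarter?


Let's work it out.
Beat values:
  whole = 4 beats
  quarter = 1 beat
  whole = 4 beats
  half = 2 beats
  dotted quarter = 1.5 beats
Sum = 4 + 1 + 4 + 2 + 1.5
= 12.5 beats


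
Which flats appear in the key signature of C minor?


Reasoning:
Flat minor keys: A(0), D(1), G(2), C(3), F(4), Bb(5), Eb(6), Ab(7)
C minor has 3 flats
Order of flats: Bb Eb Ab Db Gb Cb Fb → first 3: Bb, Eb, Ab
= Bb, Eb, Ab


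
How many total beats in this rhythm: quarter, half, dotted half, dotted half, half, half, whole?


Beat values:
  quarter = 1 beat
  half = 2 beats
  dotted half = 3 beats
  dotted half = 3 beats
  half = 2 beats
  half = 2 beats
  whole = 4 beats
Sum = 1 + 2 + 3 + 3 + 2 + 2 + 4
= 17 beats


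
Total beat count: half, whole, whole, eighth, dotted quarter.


Solution.
Beat values:
  half = 2 beats
  whole = 4 beats
  whole = 4 beats
  eighth = 0.5 beats
  dotted quarter = 1.5 beats
Sum = 2 + 4 + 4 + 0.5 + 1.5
= 12 beats


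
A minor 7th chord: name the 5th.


Working:
Minor 7th chord = root + minor 3rd + perfect 5th + minor 7th
Seventh chords stack in thirds, so the letter names are A-C-E-G
Root: A
Minor 3rd above A: C
Perfect 5th above A: E
Minor 7th above A: G
The 5th = E


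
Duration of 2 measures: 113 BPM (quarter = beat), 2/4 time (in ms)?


Step by step:
Quarter-note beat duration = 60000 / 113 ms
Beats per measure (2/4) = 2
One measure = 2 × 60000 / 113 = 120000 / 113 ms
2 measures = 2 × 120000 / 113 = 240000 / 113
= 2123.9 ms


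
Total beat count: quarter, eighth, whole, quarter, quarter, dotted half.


Beat values:
  quarter = 1 beat
  eighth = 0.5 beats
  whole = 4 beats
  quarter = 1 beat
  quarter = 1 beat
  dotted half = 3 beats
Sum = 1 + 0.5 + 4 + 1 + 1 + 3
= 10.5 beats


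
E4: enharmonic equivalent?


Working:
Enharmonic notes sound the same pitch but are spelled with different letter names
E and Fb name the same pitch class
= Fb4


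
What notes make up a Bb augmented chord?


Augmented triad = root + major 3rd (4 semitones) + augmented 5th (8 semitones)
A triad on Bb stacks thirds, so the chord tones use letter names B-D-F
Root: Bb
Major 3rd above Bb: D
Augmented 5th above Bb: F#
Chord = Bb D F#


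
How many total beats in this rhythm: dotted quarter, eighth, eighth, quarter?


Solution.
Beat values:
  dotted quarter = 1.5 beats
  eighth = 0.5 beats
  eighth = 0.5 beats
  quarter = 1 beat
Sum = 1.5 + 0.5 + 0.5 + 1
= 3.5 beats


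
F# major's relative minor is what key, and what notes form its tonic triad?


Step by step:
The relative minor shares the major's key signature and starts on its 6th degree
6th degree = a major 6th above the tonic; a major 6th above F# is D#
→ relative minor of F# major is D# minor
Tonic triad of D# minor = root + minor 3rd + perfect 5th = D# F# A#
= D# minor; triad = D# F# A#


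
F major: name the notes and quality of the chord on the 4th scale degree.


F major scale: F G A Bb C D E
Diatonic triad on degree 4 stacks scale notes 4, 6, 1: Bb D F
Bb→D = 4 semitones; Bb→F = 7 semitones → major triad
= Bb D F (major)


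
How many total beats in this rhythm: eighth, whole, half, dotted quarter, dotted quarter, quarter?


Beat values:
  eighth = 0.5 beats
  whole = 4 beats
  half = 2 beats
  dotted quarter = 1.5 beats
  dotted quarter = 1.5 beats
  quarter = 1 beat
Sum = 0.5 + 4 + 2 + 1.5 + 1.5 + 1
= 10.5 beats


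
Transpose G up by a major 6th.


major 6th: 6 letter names, 9 semitones
Letter: G + 5 → E
Pitch: G + 9 semitones, spelled as an E → E
= E


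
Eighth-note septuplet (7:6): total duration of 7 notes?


Septuplet: 7 notes occupy the space of 6 eighth notes
Space = 6 × 1/2 = 3 beats
Each septuplet note = 3 / 7 = 3/7 beats
7 notes = 7 × 3/7 = 3
= 3 beats


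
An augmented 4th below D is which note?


A 4th spans 4 letter names, so from D we land on A
An augmented 4th = 6 semitones below D
Spell A at that pitch: Ab
= Ab


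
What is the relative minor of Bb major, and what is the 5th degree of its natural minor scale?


The relative minor shares the major's key signature and starts on its 6th degree
6th degree = a major 6th above the tonic; a major 6th above Bb is G
→ relative minor of Bb major is G minor
G natural minor scale: G A Bb C D Eb F
= G minor; 5th degree = D


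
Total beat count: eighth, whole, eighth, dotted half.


Let's work it out.
Beat values:
  eighth = 0.5 beats
  whole = 4 beats
  eighth = 0.5 beats
  dotted half = 3 beats
Sum = 0.5 + 4 + 0.5 + 3
= 8 beats


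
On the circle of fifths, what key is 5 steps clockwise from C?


Step by step:
Each clockwise step on the circle of fifths moves up a perfect 5th
From C: C → G → D → A → E → B
= B


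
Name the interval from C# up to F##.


Letter names: C → F spans 4 letter names → a 4th
Semitones: C# → F## = 6 half-steps
A 4th of 6 semitones is an augmented 4th
= augmented 4th


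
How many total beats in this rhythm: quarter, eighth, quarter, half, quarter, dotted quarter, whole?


Reasoning:
Beat values:
  quarter = 1 beat
  eighth = 0.5 beats
  quarter = 1 beat
  half = 2 beats
  quarter = 1 beat
  dotted quarter = 1.5 beats
  whole = 4 beats
Sum = 1 + 0.5 + 1 + 2 + 1 + 1.5 + 4
= 11 beats


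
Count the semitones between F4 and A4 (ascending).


Working:
Absolute semitone position = octave×12 + chromatic position
F4: 4×12 + 5 = 53
A4: 4×12 + 9 = 57
Difference = 57 - 53 = 4
= 4 semitones


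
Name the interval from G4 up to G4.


Step by step:
Letter names: G → G spans 1 letter name → a unison
Semitones: G4 → G4 = 0 half-steps
A unison of 0 semitones is a perfect unison
= perfect unison


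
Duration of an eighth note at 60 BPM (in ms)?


Step by step:
One quarter-note beat = 60000 / BPM = 60000 / 60 ms
Eighth note = 1/2 × quarter note
Duration = 1/2 × 60000 / 60 = 30000 / 60
= 500.0 ms


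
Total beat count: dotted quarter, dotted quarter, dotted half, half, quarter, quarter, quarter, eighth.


Reasoning:
Beat values:
  dotted quarter = 1.5 beats
  dotted quarter = 1.5 beats
  dotted half = 3 beats
  half = 2 beats
  quarter = 1 beat
  quarter = 1 beat
  quarter = 1 beat
  eighth = 0.5 beats
Sum = 1.5 + 1.5 + 3 + 2 + 1 + 1 + 1 + 0.5
= 11.5 beats


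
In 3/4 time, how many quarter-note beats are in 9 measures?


Time signature 3/4: the bottom number 4 means the quarter note gets one count
The top number 3 means 3 quarter-note beats per measure
Total = 3 × 9 measures
= 27 quarter-note beats


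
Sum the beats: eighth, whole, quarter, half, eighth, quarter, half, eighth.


Let's work it out.
Beat values:
  eighth = 0.5 beats
  whole = 4 beats
  quarter = 1 beat
  half = 2 beats
  eighth = 0.5 beats
  quarter = 1 beat
  half = 2 beats
  eighth = 0.5 beats
Sum = 0.5 + 4 + 1 + 2 + 0.5 + 1 + 2 + 0.5
= 11.5 beats


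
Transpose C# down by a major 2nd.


major 2nd: 2 letter names, 2 semitones
Letter: C - 1 → B
Pitch: C# - 2 semitones, spelled as a B → B
= B


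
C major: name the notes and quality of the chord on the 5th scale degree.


Reasoning:
C major scale: C D E F G A B
Diatonic triad on degree 5 stacks scale notes 5, 7, 2: G B D
G→B = 4 semitones; G→D = 7 semitones → major triad
= G B D (major)


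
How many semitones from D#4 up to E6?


Step by step:
Absolute semitone position = octave×12 + chromatic position
D#4: 4×12 + 3 = 51
E6: 6×12 + 4 = 76
Difference = 76 - 51 = 25
= 25 semitones


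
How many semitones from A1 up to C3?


Step by step:
Absolute semitone position = octave×12 + chromatic position
A1: 1×12 + 9 = 21
C3: 3×12 + 0 = 36
Difference = 36 - 21 = 15
= 15 semitones


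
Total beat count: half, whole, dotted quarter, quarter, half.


Beat values:
  half = 2 beats
  whole = 4 beats
  dotted quarter = 1.5 beats
  quarter = 1 beat
  half = 2 beats
Sum = 2 + 4 + 1.5 + 1 + 2
= 10.5 beats


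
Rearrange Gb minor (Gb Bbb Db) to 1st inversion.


Let's work it out.
Root position: Gb Bbb Db
1st inversion: move root up an octave
Bass note: Bbb
Notes (bottom to top) = Bbb Db Gb


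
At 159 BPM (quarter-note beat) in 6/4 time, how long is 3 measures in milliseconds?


Let's work it out.
Quarter-note beat duration = 60000 / 159 ms
Beats per measure (6/4) = 6
One measure = 6 × 60000 / 159 = 360000 / 159 ms
3 measures = 3 × 360000 / 159 = 1080000 / 159
= 6792.5 ms


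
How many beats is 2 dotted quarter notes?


Base quarter note = 1 beat
Dot 1 adds half the previous value: +1/2
One dotted quarter = 1 + 1/2 = 3/2
2 of them = 2 × 3/2 = 3
= 3 beats


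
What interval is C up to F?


Letter names: C → F spans 4 letter names → a 4th
Semitones: C → F = 5 half-steps
A 4th of 5 semitones is a perfect 4th
= perfect 4th


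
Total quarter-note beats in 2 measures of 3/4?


Time signature 3/4: the bottom number 4 means the quarter note gets one count
The top number 3 means 3 quarter-note beats per measure
Total = 3 × 2 measures
= 6 quarter-note beats


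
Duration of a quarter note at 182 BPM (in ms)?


Working:
One quarter-note beat = 60000 / BPM = 60000 / 182 ms
Duration = 60000 / 182
= 329.7 ms


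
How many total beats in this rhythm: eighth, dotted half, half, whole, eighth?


Reasoning:
Beat values:
  eighth = 0.5 beats
  dotted half = 3 beats
  half = 2 beats
  whole = 4 beats
  eighth = 0.5 beats
Sum = 0.5 + 3 + 2 + 4 + 0.5
= 10 beats


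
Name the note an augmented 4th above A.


Solution.
A 4th spans 4 letter names, so from A we land on D
An augmented 4th = 6 semitones above A
Spell D at that pitch: D#
= D#


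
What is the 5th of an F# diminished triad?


Diminished triad = root + minor 3rd (3 semitones) + diminished 5th (6 semitones)
A triad on F# stacks thirds, so the chord tones use letter names F-A-C
Root: F#
Minor 3rd above F#: A
Diminished 5th above F#: C
The 5th = C


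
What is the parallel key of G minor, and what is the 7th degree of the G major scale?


Parallel keys share the same tonic but differ in mode
G minor → parallel is G major
G major scale: G A B C D E F#
= G major; 7th degree = F#


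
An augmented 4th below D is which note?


Solution.
A 4th spans 4 letter names, so from D we land on A
An augmented 4th = 6 semitones below D
Spell A at that pitch: Ab
= Ab


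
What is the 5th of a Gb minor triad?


Minor triad = root + minor 3rd (3 semitones) + perfect 5th (7 semitones)
A triad on Gb stacks thirds, so the chord tones use letter names G-B-D
Root: Gb
Minor 3rd above Gb: Bbb
Perfect 5th above Gb: Db
The 5th = Db


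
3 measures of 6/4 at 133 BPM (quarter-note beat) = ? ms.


Let's work it out.
Quarter-note beat duration = 60000 / 133 ms
Beats per measure (6/4) = 6
One measure = 6 × 60000 / 133 = 360000 / 133 ms
3 measures = 3 × 360000 / 133 = 1080000 / 133
= 8120.3 ms


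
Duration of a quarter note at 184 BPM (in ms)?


One quarter-note beat = 60000 / BPM = 60000 / 184 ms
Duration = 60000 / 184
= 326.1 ms


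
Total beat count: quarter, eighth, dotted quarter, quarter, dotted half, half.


Beat values:
  quarter = 1 beat
  eighth = 0.5 beats
  dotted quarter = 1.5 beats
  quarter = 1 beat
  dotted half = 3 beats
  half = 2 beats
Sum = 1 + 0.5 + 1.5 + 1 + 3 + 2
= 9 beats


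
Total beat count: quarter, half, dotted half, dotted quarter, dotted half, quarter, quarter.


Beat values:
  quarter = 1 beat
  half = 2 beats
  dotted half = 3 beats
  dotted quarter = 1.5 beats
  dotted half = 3 beats
  quarter = 1 beat
  quarter = 1 beat
Sum = 1 + 2 + 3 + 1.5 + 3 + 1 + 1
= 12.5 beats


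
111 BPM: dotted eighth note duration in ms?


Let's work it out.
One quarter-note beat = 60000 / BPM = 60000 / 111 ms
Dotted eighth note = 3/4 × quarter note
Duration = 3/4 × 60000 / 111 = 45000 / 111
= 405.4 ms


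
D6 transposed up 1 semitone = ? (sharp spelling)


Solution.
D6: chromatic position 2 in octave 6 → absolute = 6×12 + 2 = 74
Transpose up 1: 74 + 1 = 75
75 = 6×12 + 3 → D# in octave 6
Result = D#6


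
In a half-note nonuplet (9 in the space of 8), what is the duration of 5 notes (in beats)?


Step by step:
Nonuplet: 9 notes occupy the space of 8 half notes
Space = 8 × 2 = 16 beats
Each nonuplet note = 16 / 9 = 16/9 beats
5 notes = 5 × 16/9 = 80/9
= 80/9 beats


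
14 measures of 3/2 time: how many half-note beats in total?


Time signature 3/2: the bottom number 2 means the half note gets one count
The top number 3 means 3 half-note beats per measure
Total = 3 × 14 measures
= 42 half-note beats


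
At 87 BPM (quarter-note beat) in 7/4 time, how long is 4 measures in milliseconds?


Reasoning:
Quarter-note beat duration = 60000 / 87 ms
Beats per measure (7/4) = 7
One measure = 7 × 60000 / 87 = 420000 / 87 ms
4 measures = 4 × 420000 / 87 = 1680000 / 87
= 19310.3 ms


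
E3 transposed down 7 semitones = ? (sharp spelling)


Reasoning:
E3: chromatic position 4 in octave 3 → absolute = 3×12 + 4 = 40
Transpose down 7: 40 - 7 = 33
33 = 2×12 + 9 → A in octave 2
Result = A2


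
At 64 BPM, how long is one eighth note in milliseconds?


Let's work it out.
One quarter-note beat = 60000 / BPM = 60000 / 64 ms
Eighth note = 1/2 × quarter note
Duration = 1/2 × 60000 / 64 = 30000 / 64
= 468.8 ms


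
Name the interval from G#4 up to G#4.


Letter names: G → G spans 1 letter name → a unison
Semitones: G#4 → G#4 = 0 half-steps
A unison of 0 semitones is a perfect unison
= perfect unison


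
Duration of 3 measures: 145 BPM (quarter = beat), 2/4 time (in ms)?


Working:
Quarter-note beat duration = 60000 / 145 ms
Beats per measure (2/4) = 2
One measure = 2 × 60000 / 145 = 120000 / 145 ms
3 measures = 3 × 120000 / 145 = 360000 / 145
= 2482.8 ms


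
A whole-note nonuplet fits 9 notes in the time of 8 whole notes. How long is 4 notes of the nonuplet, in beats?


Step by step:
Nonuplet: 9 notes occupy the space of 8 whole notes
Space = 8 × 4 = 32 beats
Each nonuplet note = 32 / 9 = 32/9 beats
4 notes = 4 × 32/9 = 128/9
= 128/9 beats


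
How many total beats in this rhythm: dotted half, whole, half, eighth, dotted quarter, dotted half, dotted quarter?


Working:
Beat values:
  dotted half = 3 beats
  whole = 4 beats
  half = 2 beats
  eighth = 0.5 beats
  dotted quarter = 1.5 beats
  dotted half = 3 beats
  dotted quarter = 1.5 beats
Sum = 3 + 4 + 2 + 0.5 + 1.5 + 3 + 1.5
= 15.5 beats


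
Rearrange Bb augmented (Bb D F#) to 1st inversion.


Working:
Root position: Bb D F#
1st inversion: move root up an octave
Bass note: D
Notes (bottom to top) = D F# Bb


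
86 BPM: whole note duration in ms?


Solution.
One quarter-note beat = 60000 / BPM = 60000 / 86 ms
Whole note = 4 × quarter note
Duration = 4 × 60000 / 86 = 240000 / 86
= 2790.7 ms


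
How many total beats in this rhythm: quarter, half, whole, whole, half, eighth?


Step by step:
Beat values:
  quarter = 1 beat
  half = 2 beats
  whole = 4 beats
  whole = 4 beats
  half = 2 beats
  eighth = 0.5 beats
Sum = 1 + 2 + 4 + 4 + 2 + 0.5
= 13.5 beats


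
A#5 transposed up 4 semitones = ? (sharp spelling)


Reasoning:
A#5: chromatic position 10 in octave 5 → absolute = 5×12 + 10 = 70
Transpose up 4: 70 + 4 = 74
74 = 6×12 + 2 → D in octave 6
Result = D6


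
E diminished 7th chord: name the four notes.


Diminished 7th chord = root + minor 3rd + diminished 5th + diminished 7th
Seventh chords stack in thirds, so the letter names are E-G-B-D
Root: E
Minor 3rd above E: G
Diminished 5th above E: Bb
Diminished 7th above E: Db
Chord = E G Bb Db


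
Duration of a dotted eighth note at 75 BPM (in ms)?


Solution.
One quarter-note beat = 60000 / BPM = 60000 / 75 ms
Dotted eighth note = 3/4 × quarter note
Duration = 3/4 × 60000 / 75 = 45000 / 75
= 600.0 ms


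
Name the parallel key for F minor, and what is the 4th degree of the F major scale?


Solution.
Parallel keys share the same tonic but differ in mode
F minor → parallel is F major
F major scale: F G A Bb C D E
= F major; 4th degree = Bb


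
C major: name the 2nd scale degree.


Reasoning:
Major scale pattern: W-W-H-W-W-W-H (2-2-1-2-2-2-1 semitones)
Starting from C:
  C + 2 semitones → D
  D + 2 semitones → E
  E + 1 semitone → F
  F + 2 semitones → G
  G + 2 semitones → A
  A + 2 semitones → B
  B + 1 semitone → C
Scale: C D E F G A B
Degree 2 = D


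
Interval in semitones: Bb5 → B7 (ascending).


Absolute semitone position = octave×12 + chromatic position
Bb5: 5×12 + 10 = 70
B7: 7×12 + 11 = 95
Difference = 95 - 70 = 25
= 25 semitones


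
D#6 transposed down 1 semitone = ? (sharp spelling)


Let's work it out.
D#6: chromatic position 3 in octave 6 → absolute = 6×12 + 3 = 75
Transpose down 1: 75 - 1 = 74
74 = 6×12 + 2 → D in octave 6
Result = D6


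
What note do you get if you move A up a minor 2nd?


minor 2nd: 2 letter names, 1 semitones
Letter: A + 1 → B
Pitch: A + 1 semitones, spelled as a B → Bb
= Bb


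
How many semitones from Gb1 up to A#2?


Let's work it out.
Absolute semitone position = octave×12 + chromatic position
Gb1: 1×12 + 6 = 18
A#2: 2×12 + 10 = 34
Difference = 34 - 18 = 16
= 16 semitones


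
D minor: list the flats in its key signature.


Let's work it out.
Flat minor keys: A(0), D(1), G(2), C(3), F(4), Bb(5), Eb(6), Ab(7)
D minor has 1 flat
Order of flats: Bb Eb Ab Db Gb Cb Fb → first 1: Bb
= Bb


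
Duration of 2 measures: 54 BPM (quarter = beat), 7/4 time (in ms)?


Quarter-note beat duration = 60000 / 54 ms
Beats per measure (7/4) = 7
One measure = 7 × 60000 / 54 = 420000 / 54 ms
2 measures = 2 × 420000 / 54 = 840000 / 54
= 15555.6 ms


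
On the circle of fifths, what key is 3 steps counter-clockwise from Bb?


Working:
Each counter-clockwise step moves down a perfect 5th (= up a perfect 4th)
From Bb: Bb → Eb → Ab → Db
= Db


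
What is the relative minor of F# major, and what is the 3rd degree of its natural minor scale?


The relative minor shares the major's key signature and starts on its 6th degree
6th degree = a major 6th above the tonic; a major 6th above F# is D#
→ relative minor of F# major is D# minor
D# natural minor scale: D# E# F# G# A# B C#
= D# minor; 3rd degree = F#


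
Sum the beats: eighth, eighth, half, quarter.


Solution.
Beat values:
  eighth = 0.5 beats
  eighth = 0.5 beats
  half = 2 beats
  quarter = 1 beat
Sum = 0.5 + 0.5 + 2 + 1
= 4 beats


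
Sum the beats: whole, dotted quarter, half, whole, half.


Solution.
Beat values:
  whole = 4 beats
  dotted quarter = 1.5 beats
  half = 2 beats
  whole = 4 beats
  half = 2 beats
Sum = 4 + 1.5 + 2 + 4 + 2
= 13.5 beats


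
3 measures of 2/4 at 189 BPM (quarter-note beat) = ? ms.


Reasoning:
Quarter-note beat duration = 60000 / 189 ms
Beats per measure (2/4) = 2
One measure = 2 × 60000 / 189 = 120000 / 189 ms
3 measures = 3 × 120000 / 189 = 360000 / 189
= 1904.8 ms


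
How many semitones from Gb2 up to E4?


Working:
Absolute semitone position = octave×12 + chromatic position
Gb2: 2×12 + 6 = 30
E4: 4×12 + 4 = 52
Difference = 52 - 30 = 22
= 22 semitones


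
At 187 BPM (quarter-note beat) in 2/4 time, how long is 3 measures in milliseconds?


Reasoning:
Quarter-note beat duration = 60000 / 187 ms
Beats per measure (2/4) = 2
One measure = 2 × 60000 / 187 = 120000 / 187 ms
3 measures = 3 × 120000 / 187 = 360000 / 187
= 1925.1 ms


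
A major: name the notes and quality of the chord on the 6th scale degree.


Reasoning:
A major scale: A B C# D E F# G#
Diatonic triad on degree 6 stacks scale notes 6, 1, 3: F# A C#
F#→A = 3 semitones; F#→C# = 7 semitones → minor triad
= F# A C# (minor)


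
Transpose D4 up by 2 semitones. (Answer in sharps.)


Solution.
D4: chromatic position 2 in octave 4 → absolute = 4×12 + 2 = 50
Transpose up 2: 50 + 2 = 52
52 = 4×12 + 4 → E in octave 4
Result = E4


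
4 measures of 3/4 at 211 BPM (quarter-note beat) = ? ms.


Let's work it out.
Quarter-note beat duration = 60000 / 211 ms
Beats per measure (3/4) = 3
One measure = 3 × 60000 / 211 = 180000 / 211 ms
4 measures = 4 × 180000 / 211 = 720000 / 211
= 3412.3 ms


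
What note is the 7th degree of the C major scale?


Major scale pattern: W-W-H-W-W-W-H (2-2-1-2-2-2-1 semitones)
Starting from C:
  C + 2 semitones → D
  D + 2 semitones → E
  E + 1 semitone → F
  F + 2 semitones → G
  G + 2 semitones → A
  A + 2 semitones → B
  B + 1 semitone → C
Scale: C D E F G A B
Degree 7 = B


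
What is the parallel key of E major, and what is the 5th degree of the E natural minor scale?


Solution.
Parallel keys share the same tonic but differ in mode
E major → parallel is E minor
E natural minor scale: E F# G A B C D
= E minor; 5th degree = B


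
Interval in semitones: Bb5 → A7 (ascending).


Let's work it out.
Absolute semitone position = octave×12 + chromatic position
Bb5: 5×12 + 10 = 70
A7: 7×12 + 9 = 93
Difference = 93 - 70 = 23
= 23 semitones


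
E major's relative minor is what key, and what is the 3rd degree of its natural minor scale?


The relative minor shares the major's key signature and starts on its 6th degree
6th degree = a major 6th above the tonic; a major 6th above E is C#
→ relative minor of E major is C# minor
C# natural minor scale: C# D# E F# G# A B
= C# minor; 3rd degree = E


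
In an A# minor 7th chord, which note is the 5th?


Let's work it out.
Minor 7th chord = root + minor 3rd + perfect 5th + minor 7th
Seventh chords stack in thirds, so the letter names are A-C-E-G
Root: A#
Minor 3rd above A#: C#
Perfect 5th above A#: E#
Minor 7th above A#: G#
The 5th = E#


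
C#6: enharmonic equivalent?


Solution.
Enharmonic notes sound the same pitch but are spelled with different letter names
C# and Db name the same pitch class
= Db6


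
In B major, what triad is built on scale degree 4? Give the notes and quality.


Working:
B major scale: B C# D# E F# G# A#
Diatonic triad on degree 4 stacks scale notes 4, 6, 1: E G# B
E→G# = 4 semitones; E→B = 7 semitones → major triad
= E G# B (major)
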